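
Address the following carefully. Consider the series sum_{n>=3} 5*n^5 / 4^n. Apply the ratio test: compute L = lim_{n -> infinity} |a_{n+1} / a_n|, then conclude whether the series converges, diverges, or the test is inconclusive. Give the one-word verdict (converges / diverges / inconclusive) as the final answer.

Let a_n denote the general term. Form the ratio a_{n+1}/a_n and simplify:
a_{n+1}/a_n = (n + 1)^5/(4*n^5)
Take the limit as n -> infinity: L = 1/4.
Since L = 1/4 < 1, the ratio test implies the series converges.

converges


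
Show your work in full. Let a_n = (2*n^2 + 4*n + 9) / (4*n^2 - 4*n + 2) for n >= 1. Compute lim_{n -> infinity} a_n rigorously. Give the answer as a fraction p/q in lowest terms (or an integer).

Divide numerator and denominator by n^2, the highest power:
numerator / n^2 = 2 + 4/n + 9/n^2
denominator / n^2 = 4 - 4/n + 2/n^2
As n -> infinity, all terms of the form c/n^k (k >= 1) tend to 0.
So numerator / n^2 -> 2 and denominator / n^2 -> 4.
Therefore lim a_n = 1/2.

1/2


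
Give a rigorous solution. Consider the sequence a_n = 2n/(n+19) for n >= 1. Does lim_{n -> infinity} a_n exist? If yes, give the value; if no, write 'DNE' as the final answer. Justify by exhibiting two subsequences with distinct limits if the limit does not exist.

Examine the behaviour of a_n along subsequences.
Even-n subsequence a_{2k} = 2(2k)/(2k+19) -> 2. Odd-n subsequence a_{2k+1} = 2(2k+1)/(2k+20) -> 2. Both tend to 2, which suggests the limit is 2; verify directly.
|a_n - 2| = |2n - 2(n+19)| / (n+19) = 38/(n+19) < 38/n for every n >= 1.
Given epsilon > 0, choose a positive integer N > 38/epsilon. Then for all n >= N, |a_n - 2| < 38/n <= 38/N < epsilon.
So by the definition of the limit, lim a_n exists and equals 2.

2


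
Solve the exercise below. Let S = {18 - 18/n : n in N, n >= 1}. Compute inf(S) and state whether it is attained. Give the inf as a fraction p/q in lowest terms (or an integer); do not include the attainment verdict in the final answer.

Analysis:
- Values: 0, 9, 12, 27/2, ... strictly increasing.
- Minimum is 0 (n=1); inf = 0 (attained).
- 18 - 18/n -> 18 from below; sup = 18, not attained.
Conclusion: inf(S) = 0, attained in S.

0


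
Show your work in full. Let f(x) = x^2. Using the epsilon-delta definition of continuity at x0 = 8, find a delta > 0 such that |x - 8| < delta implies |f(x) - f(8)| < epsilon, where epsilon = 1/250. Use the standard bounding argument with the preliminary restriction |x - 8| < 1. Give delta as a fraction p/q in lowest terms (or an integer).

Factor: |x^2 - (8)^2| = |x - 8| * |x + 8|.
Impose |x - 8| < 1 first. Then |x + 8| = |(x - 8) + 2*(8)| <= |x - 8| + 2*|8| < 1 + 16 = 17.
So |x^2 - (8)^2| < delta * 17.
We need delta * 17 <= 1/250, i.e. delta <= 1/250/17 = 1/4250.
Since 1/4250 < 1, this is tighter than 1; take delta = 1/4250.
So delta = 1/4250 works.

1/4250


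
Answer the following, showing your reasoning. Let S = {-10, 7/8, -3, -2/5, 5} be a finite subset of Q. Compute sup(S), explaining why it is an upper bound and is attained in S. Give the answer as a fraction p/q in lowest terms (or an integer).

S is finite, so sup(S) = max(S).
Sorted decreasing:
5, 7/8, -2/5, -3, -10
The extremum is 5.
For every x in S, x <= 5. And 5 is in S, so it is attained.
Therefore sup(S) = 5.

5


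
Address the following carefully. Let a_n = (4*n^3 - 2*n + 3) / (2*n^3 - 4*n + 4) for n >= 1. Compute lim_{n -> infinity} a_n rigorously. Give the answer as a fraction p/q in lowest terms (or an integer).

Divide numerator and denominator by n^3, the highest power:
numerator / n^3 = 4 - 2/n^2 + 3/n^3
denominator / n^3 = 2 - 4/n^2 + 4/n^3
As n -> infinity, all terms of the form c/n^k (k >= 1) tend to 0.
So numerator / n^3 -> 4 and denominator / n^3 -> 2.
Therefore lim a_n = 2.

2


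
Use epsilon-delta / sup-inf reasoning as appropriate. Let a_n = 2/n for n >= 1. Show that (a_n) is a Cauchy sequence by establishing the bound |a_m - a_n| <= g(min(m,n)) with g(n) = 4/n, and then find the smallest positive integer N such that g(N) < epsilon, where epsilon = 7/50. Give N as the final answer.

For any m, n >= 1, by the triangle inequality:
|a_m - a_n| = |2/m - 2/n| <= 2*1/m + 2*1/n <= 4/min(m,n).
So g(n) = 4/n bounds the Cauchy difference. Since g(n) -> 0, (a_n) is Cauchy.
Now solve g(N) < 7/50: 4/N < 7/50 <=> N > 4 / (7/50) = 200/7.
The smallest integer strictly greater than 200/7 is N = 29.
Check: g(29) = 4/29 = 4/29 < 7/50; g(28) = 1/7 >= 7/50. So N = 29.

29


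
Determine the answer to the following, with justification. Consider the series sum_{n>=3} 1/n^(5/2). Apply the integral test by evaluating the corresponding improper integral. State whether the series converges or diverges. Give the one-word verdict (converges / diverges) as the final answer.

Let f(x) = x^(-5/2). Then f is positive, continuous, and decreasing on [3, infinity), so the integral test applies.
Compute the improper integral int_{3}^infinity f(x) dx:
  antiderivative F(x) = -2/(3*x^(3/2)).
  As x -> infinity, F(x) -> 0 (since p = 5/2 > 1).
  So int = F(infinity) - F(3) = 0 - (-2*sqrt(3)/27) = 2*sqrt(3)/27.
  Finite, so by the integral test, the series converges.

converges


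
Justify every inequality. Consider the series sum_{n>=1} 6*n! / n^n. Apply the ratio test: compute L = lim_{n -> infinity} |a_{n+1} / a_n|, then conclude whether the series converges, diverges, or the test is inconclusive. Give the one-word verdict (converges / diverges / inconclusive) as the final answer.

Let a_n denote the general term. Form the ratio a_{n+1}/a_n and simplify:
a_{n+1}/a_n = (n/(n + 1))^n
Take the limit as n -> infinity: L = exp(-1).
Since L = exp(-1) < 1, the ratio test implies the series converges.

converges


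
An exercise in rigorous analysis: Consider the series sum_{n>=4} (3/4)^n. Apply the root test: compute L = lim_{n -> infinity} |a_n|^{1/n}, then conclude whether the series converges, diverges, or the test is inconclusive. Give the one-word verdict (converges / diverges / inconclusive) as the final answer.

Let a_n denote the general term. Form |a_n|^(1/n) and simplify:
|a_n|^(1/n) = 3/4
Take the limit as n -> infinity: L = 3/4.
Since L = 3/4 < 1, the root test implies convergence.

converges


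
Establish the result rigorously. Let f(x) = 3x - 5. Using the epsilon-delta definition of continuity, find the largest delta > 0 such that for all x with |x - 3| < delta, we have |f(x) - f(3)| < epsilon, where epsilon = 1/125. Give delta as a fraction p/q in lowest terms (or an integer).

We compute f(3) = 3*(3) - 5 = 4.
|f(x) - f(3)| = |3x - 5 - (4)| = |3(x - 3)| = 3|x - 3|.
We need 3|x - 3| < 1/125, i.e. |x - 3| < 1/125 / 3 = 1/375.
So any delta <= 1/375 works. Conversely, if delta > 1/375, then x = 3 + 1/375 satisfies |x - 3| = 1/375 < delta but |f(x) - f(3)| = 3 * 1/375 = 1/125, which is not < 1/125; so no larger delta works.
Hence the largest such delta is 1/375.

1/375


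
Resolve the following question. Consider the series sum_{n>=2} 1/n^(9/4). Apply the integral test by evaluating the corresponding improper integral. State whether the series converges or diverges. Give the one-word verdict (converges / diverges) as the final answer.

Let f(x) = x^(-9/4). Then f is positive, continuous, and decreasing on [2, infinity), so the integral test applies.
Compute the improper integral int_{2}^infinity f(x) dx:
  antiderivative F(x) = -4/(5*x^(5/4)).
  As x -> infinity, F(x) -> 0 (since p = 9/4 > 1).
  So int = F(infinity) - F(2) = 0 - (-2^(3/4)/5) = 2^(3/4)/5.
  Finite, so by the integral test, the series converges.

converges


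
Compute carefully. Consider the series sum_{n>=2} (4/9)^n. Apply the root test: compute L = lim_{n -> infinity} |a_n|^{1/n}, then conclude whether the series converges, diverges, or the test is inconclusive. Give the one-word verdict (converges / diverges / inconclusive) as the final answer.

Let a_n denote the general term. Form |a_n|^(1/n) and simplify:
|a_n|^(1/n) = 4/9
Take the limit as n -> infinity: L = 4/9.
Since L = 4/9 < 1, the root test implies convergence.

converges


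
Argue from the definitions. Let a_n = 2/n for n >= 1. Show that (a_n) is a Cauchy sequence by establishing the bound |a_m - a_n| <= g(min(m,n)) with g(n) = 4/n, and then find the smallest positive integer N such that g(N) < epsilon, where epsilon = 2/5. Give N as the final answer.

For any m, n >= 1, by the triangle inequality:
|a_m - a_n| = |2/m - 2/n| <= 2*1/m + 2*1/n <= 4/min(m,n).
So g(n) = 4/n bounds the Cauchy difference. Since g(n) -> 0, (a_n) is Cauchy.
Now solve g(N) < 2/5: 4/N < 2/5 <=> N > 4 / (2/5) = 10.
The smallest integer strictly greater than 10 is N = 11.
Check: g(11) = 4/11 = 4/11 < 2/5; g(10) = 2/5 >= 2/5. So N = 11.

11


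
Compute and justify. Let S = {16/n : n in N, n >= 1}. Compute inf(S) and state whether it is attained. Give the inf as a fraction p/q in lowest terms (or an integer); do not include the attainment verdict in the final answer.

Analysis:
- Values: 16, 8, 16/3, 4, ... strictly decreasing.
- The maximum is 16 (n=1); sup = 16 (attained).
- The set is bounded below by 0; 16/n -> 0 so 0 is the greatest lower bound.
- 0 is not in the set, so inf = 0 is not attained.
Conclusion: inf(S) = 0, not attained in S.

0


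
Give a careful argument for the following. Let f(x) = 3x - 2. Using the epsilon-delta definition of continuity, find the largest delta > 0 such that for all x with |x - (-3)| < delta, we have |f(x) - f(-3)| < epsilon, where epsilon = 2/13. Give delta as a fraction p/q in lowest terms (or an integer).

We compute f(-3) = 3*(-3) - 2 = -11.
|f(x) - f(-3)| = |3x - 2 - (-11)| = |3(x - (-3))| = 3|x - (-3)|.
We need 3|x - (-3)| < 2/13, i.e. |x - (-3)| < 2/13 / 3 = 2/39.
So any delta <= 2/39 works. Conversely, if delta > 2/39, then x = -3 + 2/39 satisfies |x - (-3)| = 2/39 < delta but |f(x) - f(-3)| = 3 * 2/39 = 2/13, which is not < 2/13; so no larger delta works.
Hence the largest such delta is 2/39.

2/39


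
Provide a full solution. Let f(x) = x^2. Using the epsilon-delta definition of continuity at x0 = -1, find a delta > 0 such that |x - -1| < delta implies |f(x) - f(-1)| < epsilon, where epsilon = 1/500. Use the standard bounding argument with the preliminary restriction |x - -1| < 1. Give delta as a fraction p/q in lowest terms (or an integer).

Factor: |x^2 - (-1)^2| = |x - -1| * |x + -1|.
Impose |x - -1| < 1 first. Then |x + -1| = |(x - -1) + 2*(-1)| <= |x - -1| + 2*|-1| < 1 + 2 = 3.
So |x^2 - (-1)^2| < delta * 3.
We need delta * 3 <= 1/500, i.e. delta <= 1/500/3 = 1/1500.
Since 1/1500 < 1, this is tighter than 1; take delta = 1/1500.
So delta = 1/1500 works.

1/1500


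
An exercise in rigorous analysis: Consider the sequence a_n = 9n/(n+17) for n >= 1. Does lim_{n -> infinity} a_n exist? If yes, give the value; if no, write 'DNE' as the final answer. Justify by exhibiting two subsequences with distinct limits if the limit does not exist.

Examine the behaviour of a_n along subsequences.
Even-n subsequence a_{2k} = 9(2k)/(2k+17) -> 9. Odd-n subsequence a_{2k+1} = 9(2k+1)/(2k+18) -> 9. Both tend to 9, which suggests the limit is 9; verify directly.
|a_n - 9| = |9n - 9(n+17)| / (n+17) = 153/(n+17) < 153/n for every n >= 1.
Given epsilon > 0, choose a positive integer N > 153/epsilon. Then for all n >= N, |a_n - 9| < 153/n <= 153/N < epsilon.
So by the definition of the limit, lim a_n exists and equals 9.

9


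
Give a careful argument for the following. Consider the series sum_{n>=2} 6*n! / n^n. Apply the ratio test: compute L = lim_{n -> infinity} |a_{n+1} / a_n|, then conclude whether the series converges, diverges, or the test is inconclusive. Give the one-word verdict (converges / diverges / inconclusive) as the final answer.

Let a_n denote the general term. Form the ratio a_{n+1}/a_n and simplify:
a_{n+1}/a_n = (n/(n + 1))^n
Take the limit as n -> infinity: L = exp(-1).
Since L = exp(-1) < 1, the ratio test implies the series converges.

converges


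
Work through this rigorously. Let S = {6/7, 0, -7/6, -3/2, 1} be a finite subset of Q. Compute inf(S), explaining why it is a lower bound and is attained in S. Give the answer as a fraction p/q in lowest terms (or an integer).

S is finite, so inf(S) = min(S).
Sorted increasing:
-3/2, -7/6, 0, 6/7, 1
The extremum is -3/2.
For every x in S, x >= -3/2. And -3/2 is in S, so it is attained.
Therefore inf(S) = -3/2.

-3/2


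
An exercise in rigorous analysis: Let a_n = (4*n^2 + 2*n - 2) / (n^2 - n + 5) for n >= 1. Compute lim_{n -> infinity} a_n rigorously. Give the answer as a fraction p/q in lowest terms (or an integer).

Divide numerator and denominator by n^2, the highest power:
numerator / n^2 = 4 + 2/n - 2/n^2
denominator / n^2 = 1 - 1/n + 5/n^2
As n -> infinity, all terms of the form c/n^k (k >= 1) tend to 0.
So numerator / n^2 -> 4 and denominator / n^2 -> 1.
Therefore lim a_n = 4.

4


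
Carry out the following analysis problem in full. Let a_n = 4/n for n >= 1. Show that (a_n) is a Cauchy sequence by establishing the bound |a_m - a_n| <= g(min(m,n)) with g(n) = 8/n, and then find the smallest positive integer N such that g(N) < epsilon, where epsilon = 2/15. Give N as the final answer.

For any m, n >= 1, by the triangle inequality:
|a_m - a_n| = |4/m - 4/n| <= 4*1/m + 4*1/n <= 8/min(m,n).
So g(n) = 8/n bounds the Cauchy difference. Since g(n) -> 0, (a_n) is Cauchy.
Now solve g(N) < 2/15: 8/N < 2/15 <=> N > 8 / (2/15) = 60.
The smallest integer strictly greater than 60 is N = 61.
Check: g(61) = 8/61 = 8/61 < 2/15; g(60) = 2/15 >= 2/15. So N = 61.

61


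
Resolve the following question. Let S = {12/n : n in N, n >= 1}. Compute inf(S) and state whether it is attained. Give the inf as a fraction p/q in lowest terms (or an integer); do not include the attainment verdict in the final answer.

Analysis:
- Values: 12, 6, 4, 3, ... strictly decreasing.
- The maximum is 12 (n=1); sup = 12 (attained).
- The set is bounded below by 0; 12/n -> 0 so 0 is the greatest lower bound.
- 0 is not in the set, so inf = 0 is not attained.
Conclusion: inf(S) = 0, not attained in S.

0


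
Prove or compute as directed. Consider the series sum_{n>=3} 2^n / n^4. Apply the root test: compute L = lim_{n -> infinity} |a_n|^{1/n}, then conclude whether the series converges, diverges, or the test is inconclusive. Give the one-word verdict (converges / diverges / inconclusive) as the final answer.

Let a_n denote the general term. Form |a_n|^(1/n) and simplify:
|a_n|^(1/n) = 2/n^(4/n)
Take the limit as n -> infinity: L = 2.
Since L = 2 > 1, the root test implies divergence.

diverges


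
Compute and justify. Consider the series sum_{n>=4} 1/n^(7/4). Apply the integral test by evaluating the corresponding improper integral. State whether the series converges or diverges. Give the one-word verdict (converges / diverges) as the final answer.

Let f(x) = x^(-7/4). Then f is positive, continuous, and decreasing on [4, infinity), so the integral test applies.
Compute the improper integral int_{4}^infinity f(x) dx:
  antiderivative F(x) = -4/(3*x^(3/4)).
  As x -> infinity, F(x) -> 0 (since p = 7/4 > 1).
  So int = F(infinity) - F(4) = 0 - (-sqrt(2)/3) = sqrt(2)/3.
  Finite, so by the integral test, the series converges.

converges


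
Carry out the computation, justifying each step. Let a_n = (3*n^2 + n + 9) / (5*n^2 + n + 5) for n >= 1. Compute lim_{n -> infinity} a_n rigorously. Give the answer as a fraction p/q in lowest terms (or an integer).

Divide numerator and denominator by n^2, the highest power:
numerator / n^2 = 3 + 1/n + 9/n^2
denominator / n^2 = 5 + 1/n + 5/n^2
As n -> infinity, all terms of the form c/n^k (k >= 1) tend to 0.
So numerator / n^2 -> 3 and denominator / n^2 -> 5.
Therefore lim a_n = 3/5.

3/5


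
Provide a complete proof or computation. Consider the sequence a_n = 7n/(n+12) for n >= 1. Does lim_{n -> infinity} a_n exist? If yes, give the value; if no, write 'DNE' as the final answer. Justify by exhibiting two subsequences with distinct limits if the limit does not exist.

Examine the behaviour of a_n along subsequences.
Even-n subsequence a_{2k} = 7(2k)/(2k+12) -> 7. Odd-n subsequence a_{2k+1} = 7(2k+1)/(2k+13) -> 7. Both tend to 7, which suggests the limit is 7; verify directly.
|a_n - 7| = |7n - 7(n+12)| / (n+12) = 84/(n+12) < 84/n for every n >= 1.
Given epsilon > 0, choose a positive integer N > 84/epsilon. Then for all n >= N, |a_n - 7| < 84/n <= 84/N < epsilon.
So by the definition of the limit, lim a_n exists and equals 7.

7


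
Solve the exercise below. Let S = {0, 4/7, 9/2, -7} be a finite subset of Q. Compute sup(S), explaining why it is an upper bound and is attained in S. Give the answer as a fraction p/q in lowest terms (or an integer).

S is finite, so sup(S) = max(S).
Sorted decreasing:
9/2, 4/7, 0, -7
The extremum is 9/2.
For every x in S, x <= 9/2. And 9/2 is in S, so it is attained.
Therefore sup(S) = 9/2.

9/2


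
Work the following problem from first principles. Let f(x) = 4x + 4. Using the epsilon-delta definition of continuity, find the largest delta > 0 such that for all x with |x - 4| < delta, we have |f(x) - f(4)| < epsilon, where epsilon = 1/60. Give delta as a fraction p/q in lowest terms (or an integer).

We compute f(4) = 4*(4) + 4 = 20.
|f(x) - f(4)| = |4x + 4 - (20)| = |4(x - 4)| = 4|x - 4|.
We need 4|x - 4| < 1/60, i.e. |x - 4| < 1/60 / 4 = 1/240.
So any delta <= 1/240 works. Conversely, if delta > 1/240, then x = 4 + 1/240 satisfies |x - 4| = 1/240 < delta but |f(x) - f(4)| = 4 * 1/240 = 1/60, which is not < 1/60; so no larger delta works.
Hence the largest such delta is 1/240.

1/240


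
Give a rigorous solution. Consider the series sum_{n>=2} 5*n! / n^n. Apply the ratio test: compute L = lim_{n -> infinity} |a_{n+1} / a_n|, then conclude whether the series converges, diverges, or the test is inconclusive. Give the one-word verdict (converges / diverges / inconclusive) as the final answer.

Let a_n denote the general term. Form the ratio a_{n+1}/a_n and simplify:
a_{n+1}/a_n = (n/(n + 1))^n
Take the limit as n -> infinity: L = exp(-1).
Since L = exp(-1) < 1, the ratio test implies the series converges.

converges


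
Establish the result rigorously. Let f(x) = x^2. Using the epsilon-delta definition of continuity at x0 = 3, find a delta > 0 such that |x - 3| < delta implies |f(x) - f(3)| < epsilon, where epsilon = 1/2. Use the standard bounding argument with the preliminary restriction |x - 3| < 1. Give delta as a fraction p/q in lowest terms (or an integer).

Factor: |x^2 - (3)^2| = |x - 3| * |x + 3|.
Impose |x - 3| < 1 first. Then |x + 3| = |(x - 3) + 2*(3)| <= |x - 3| + 2*|3| < 1 + 6 = 7.
So |x^2 - (3)^2| < delta * 7.
We need delta * 7 <= 1/2, i.e. delta <= 1/2/7 = 1/14.
Since 1/14 < 1, this is tighter than 1; take delta = 1/14.
So delta = 1/14 works.

1/14


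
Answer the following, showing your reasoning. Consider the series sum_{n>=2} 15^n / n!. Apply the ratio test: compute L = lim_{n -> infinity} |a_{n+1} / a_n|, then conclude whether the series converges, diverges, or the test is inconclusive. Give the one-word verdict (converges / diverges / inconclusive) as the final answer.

Let a_n denote the general term. Form the ratio a_{n+1}/a_n and simplify:
a_{n+1}/a_n = 15/(n + 1)
Take the limit as n -> infinity: L = 0.
Since L = 0 < 1, the ratio test implies the series converges.

converges


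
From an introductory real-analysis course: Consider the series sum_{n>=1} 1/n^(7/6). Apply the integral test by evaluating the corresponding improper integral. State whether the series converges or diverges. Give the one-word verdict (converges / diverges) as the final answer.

Let f(x) = x^(-7/6). Then f is positive, continuous, and decreasing on [1, infinity), so the integral test applies.
Compute the improper integral int_{1}^infinity f(x) dx:
  antiderivative F(x) = -6/x^(1/6).
  As x -> infinity, F(x) -> 0 (since p = 7/6 > 1).
  So int = F(infinity) - F(1) = 0 - (-6) = 6.
  Finite, so by the integral test, the series converges.

converges


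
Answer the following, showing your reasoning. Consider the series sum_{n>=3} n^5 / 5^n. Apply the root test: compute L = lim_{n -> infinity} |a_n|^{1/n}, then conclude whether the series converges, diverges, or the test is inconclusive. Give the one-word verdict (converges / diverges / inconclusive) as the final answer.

Let a_n denote the general term. Form |a_n|^(1/n) and simplify:
|a_n|^(1/n) = n^(5/n)/5
Take the limit as n -> infinity: L = 1/5.
Since L = 1/5 < 1, the root test implies convergence.

converges


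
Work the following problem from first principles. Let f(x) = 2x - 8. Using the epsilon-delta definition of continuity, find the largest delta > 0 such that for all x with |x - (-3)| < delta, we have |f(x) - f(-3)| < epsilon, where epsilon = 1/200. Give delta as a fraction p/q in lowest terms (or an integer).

We compute f(-3) = 2*(-3) - 8 = -14.
|f(x) - f(-3)| = |2x - 8 - (-14)| = |2(x - (-3))| = 2|x - (-3)|.
We need 2|x - (-3)| < 1/200, i.e. |x - (-3)| < 1/200 / 2 = 1/400.
So any delta <= 1/400 works. Conversely, if delta > 1/400, then x = -3 + 1/400 satisfies |x - (-3)| = 1/400 < delta but |f(x) - f(-3)| = 2 * 1/400 = 1/200, which is not < 1/200; so no larger delta works.
Hence the largest such delta is 1/400.

1/400


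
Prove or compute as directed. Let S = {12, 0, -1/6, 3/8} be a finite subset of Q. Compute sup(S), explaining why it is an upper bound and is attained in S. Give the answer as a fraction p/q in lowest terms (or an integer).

S is finite, so sup(S) = max(S).
Sorted decreasing:
12, 3/8, 0, -1/6
The extremum is 12.
For every x in S, x <= 12. And 12 is in S, so it is attained.
Therefore sup(S) = 12.

12


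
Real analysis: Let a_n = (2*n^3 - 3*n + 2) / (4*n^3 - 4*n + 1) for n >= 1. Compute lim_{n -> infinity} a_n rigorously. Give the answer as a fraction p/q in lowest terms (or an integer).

Divide numerator and denominator by n^3, the highest power:
numerator / n^3 = 2 - 3/n^2 + 2/n^3
denominator / n^3 = 4 - 4/n^2 + n^(-3)
As n -> infinity, all terms of the form c/n^k (k >= 1) tend to 0.
So numerator / n^3 -> 2 and denominator / n^3 -> 4.
Therefore lim a_n = 1/2.

1/2


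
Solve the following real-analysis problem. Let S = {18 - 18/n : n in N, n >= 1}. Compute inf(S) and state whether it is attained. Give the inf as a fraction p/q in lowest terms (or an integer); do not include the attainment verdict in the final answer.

Analysis:
- Values: 0, 9, 12, 27/2, ... strictly increasing.
- Minimum is 0 (n=1); inf = 0 (attained).
- 18 - 18/n -> 18 from below; sup = 18, not attained.
Conclusion: inf(S) = 0, attained in S.

0


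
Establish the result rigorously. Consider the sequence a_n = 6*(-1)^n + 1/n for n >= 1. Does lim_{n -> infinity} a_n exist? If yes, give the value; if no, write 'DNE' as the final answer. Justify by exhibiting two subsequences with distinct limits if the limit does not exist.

Examine the behaviour of a_n along subsequences.
a_{2k} = 6 + 1/(2k) -> 6. a_{2k+1} = -6 + 1/(2k+1) -> -6.
Since these two subsequential limits are 6 and -6, distinct, the full sequence cannot converge (a convergent sequence has all subsequences tending to the same limit). So lim a_n does not exist.

DNE


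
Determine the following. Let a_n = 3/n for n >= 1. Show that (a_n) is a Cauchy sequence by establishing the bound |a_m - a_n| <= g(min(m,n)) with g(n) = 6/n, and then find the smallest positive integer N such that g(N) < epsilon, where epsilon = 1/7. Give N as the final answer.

For any m, n >= 1, by the triangle inequality:
|a_m - a_n| = |3/m - 3/n| <= 3*1/m + 3*1/n <= 6/min(m,n).
So g(n) = 6/n bounds the Cauchy difference. Since g(n) -> 0, (a_n) is Cauchy.
Now solve g(N) < 1/7: 6/N < 1/7 <=> N > 6 / (1/7) = 42.
The smallest integer strictly greater than 42 is N = 43.
Check: g(43) = 6/43 = 6/43 < 1/7; g(42) = 1/7 >= 1/7. So N = 43.

43


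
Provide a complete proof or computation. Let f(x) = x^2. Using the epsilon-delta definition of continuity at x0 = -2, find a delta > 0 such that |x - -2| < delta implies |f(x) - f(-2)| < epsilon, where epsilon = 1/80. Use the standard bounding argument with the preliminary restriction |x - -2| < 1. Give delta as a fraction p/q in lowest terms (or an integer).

Factor: |x^2 - (-2)^2| = |x - -2| * |x + -2|.
Impose |x - -2| < 1 first. Then |x + -2| = |(x - -2) + 2*(-2)| <= |x - -2| + 2*|-2| < 1 + 4 = 5.
So |x^2 - (-2)^2| < delta * 5.
We need delta * 5 <= 1/80, i.e. delta <= 1/80/5 = 1/400.
Since 1/400 < 1, this is tighter than 1; take delta = 1/400.
So delta = 1/400 works.

1/400


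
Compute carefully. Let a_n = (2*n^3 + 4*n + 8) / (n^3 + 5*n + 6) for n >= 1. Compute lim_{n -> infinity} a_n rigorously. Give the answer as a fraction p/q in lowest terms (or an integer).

Divide numerator and denominator by n^3, the highest power:
numerator / n^3 = 2 + 4/n^2 + 8/n^3
denominator / n^3 = 1 + 5/n^2 + 6/n^3
As n -> infinity, all terms of the form c/n^k (k >= 1) tend to 0.
So numerator / n^3 -> 2 and denominator / n^3 -> 1.
Therefore lim a_n = 2.

2


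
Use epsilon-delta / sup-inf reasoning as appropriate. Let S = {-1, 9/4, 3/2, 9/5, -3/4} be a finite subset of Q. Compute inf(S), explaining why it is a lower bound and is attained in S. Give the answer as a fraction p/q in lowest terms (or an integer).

S is finite, so inf(S) = min(S).
Sorted increasing:
-1, -3/4, 3/2, 9/5, 9/4
The extremum is -1.
For every x in S, x >= -1. And -1 is in S, so it is attained.
Therefore inf(S) = -1.

-1


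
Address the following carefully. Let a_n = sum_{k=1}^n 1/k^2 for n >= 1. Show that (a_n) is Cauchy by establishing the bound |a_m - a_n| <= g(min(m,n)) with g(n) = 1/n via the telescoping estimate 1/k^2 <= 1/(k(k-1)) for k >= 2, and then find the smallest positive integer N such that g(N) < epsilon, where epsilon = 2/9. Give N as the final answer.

For m > n >= 1: |a_m - a_n| = sum_{k=n+1}^m 1/k^2.
Use 1/k^2 <= 1/(k(k-1)) = 1/(k-1) - 1/k for k >= 2:
sum_{k=n+1}^m 1/k^2 <= sum_{k=n+1}^m (1/(k-1) - 1/k) = 1/n - 1/m <= 1/n.
By symmetry the same bound holds with n,m swapped, so |a_m - a_n| <= 1/min(m,n) = g(min(m,n)). Since g(n) -> 0, (a_n) is Cauchy.
Now solve g(N) < 2/9: 1/N < 2/9 <=> N > 1/(2/9) = 9/2.
The smallest integer strictly greater than 9/2 is N = 5.
Check: g(5) = 1/5 < 2/9; g(4) = 1/4 >= 2/9. So N = 5.

5


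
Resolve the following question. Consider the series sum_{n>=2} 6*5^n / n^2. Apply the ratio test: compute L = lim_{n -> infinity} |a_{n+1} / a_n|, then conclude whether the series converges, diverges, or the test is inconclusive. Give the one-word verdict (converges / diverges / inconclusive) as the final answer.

Let a_n denote the general term. Form the ratio a_{n+1}/a_n and simplify:
a_{n+1}/a_n = 5*n^2/(n + 1)^2
Take the limit as n -> infinity: L = 5.
Since L = 5 > 1 (or L = infinity), the ratio test implies the series diverges.

diverges


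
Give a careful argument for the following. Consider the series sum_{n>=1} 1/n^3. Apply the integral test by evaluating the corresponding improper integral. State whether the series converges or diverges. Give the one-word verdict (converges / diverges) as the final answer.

Let f(x) = x^(-3). Then f is positive, continuous, and decreasing on [1, infinity), so the integral test applies.
Compute the improper integral int_{1}^infinity f(x) dx:
  antiderivative F(x) = -1/(2*x^2).
  As x -> infinity, F(x) -> 0 (since p = 3 > 1).
  So int = F(infinity) - F(1) = 0 - (-1/2) = 1/2.
  Finite, so by the integral test, the series converges.

converges


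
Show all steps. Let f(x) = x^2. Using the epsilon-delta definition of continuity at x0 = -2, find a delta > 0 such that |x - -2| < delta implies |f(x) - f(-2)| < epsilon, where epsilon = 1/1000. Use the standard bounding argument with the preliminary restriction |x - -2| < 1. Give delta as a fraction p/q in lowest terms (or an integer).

Factor: |x^2 - (-2)^2| = |x - -2| * |x + -2|.
Impose |x - -2| < 1 first. Then |x + -2| = |(x - -2) + 2*(-2)| <= |x - -2| + 2*|-2| < 1 + 4 = 5.
So |x^2 - (-2)^2| < delta * 5.
We need delta * 5 <= 1/1000, i.e. delta <= 1/1000/5 = 1/5000.
Since 1/5000 < 1, this is tighter than 1; take delta = 1/5000.
So delta = 1/5000 works.

1/5000


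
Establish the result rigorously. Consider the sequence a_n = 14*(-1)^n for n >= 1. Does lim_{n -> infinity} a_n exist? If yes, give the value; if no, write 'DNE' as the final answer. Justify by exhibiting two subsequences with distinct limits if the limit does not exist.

Examine the behaviour of a_n along subsequences.
Even-n subsequence a_{2k} = 14 -> 14. Odd-n subsequence a_{2k+1} = -14 -> -14.
Since these two subsequential limits are 14 and -14, distinct, the full sequence cannot converge (a convergent sequence has all subsequences tending to the same limit). So lim a_n does not exist.

DNE


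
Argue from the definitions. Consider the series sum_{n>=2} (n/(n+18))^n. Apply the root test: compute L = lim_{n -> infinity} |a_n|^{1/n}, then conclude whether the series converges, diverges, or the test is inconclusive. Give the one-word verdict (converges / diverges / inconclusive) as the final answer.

Let a_n denote the general term. Form |a_n|^(1/n) and simplify:
|a_n|^(1/n) = n/(n + 18)
Take the limit as n -> infinity: L = 1.
Since L = 1, the root test is inconclusive. (In fact a_n = (n/(n+18))^n -> e^(-18) != 0, so the nth-term test shows divergence; but the root test itself gives no conclusion.)

inconclusive


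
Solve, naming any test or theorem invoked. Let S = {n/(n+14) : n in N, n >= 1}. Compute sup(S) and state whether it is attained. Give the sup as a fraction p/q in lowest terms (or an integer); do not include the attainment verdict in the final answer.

Analysis:
- Values: 1/15, 1/8, 3/17, 2/9, ... strictly increasing.
- Minimum is 1/15 (n=1); inf = 1/15 (attained).
- n/(n+14) = 1 - 14/(n+14) -> 1 from below as n -> infinity, and never equals 1.
- So sup = 1 (not attained).
Conclusion: sup(S) = 1, not attained in S.

1


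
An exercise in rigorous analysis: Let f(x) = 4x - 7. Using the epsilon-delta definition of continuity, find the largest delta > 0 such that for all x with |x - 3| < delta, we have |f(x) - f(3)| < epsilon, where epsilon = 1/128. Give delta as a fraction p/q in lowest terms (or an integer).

We compute f(3) = 4*(3) - 7 = 5.
|f(x) - f(3)| = |4x - 7 - (5)| = |4(x - 3)| = 4|x - 3|.
We need 4|x - 3| < 1/128, i.e. |x - 3| < 1/128 / 4 = 1/512.
So any delta <= 1/512 works. Conversely, if delta > 1/512, then x = 3 + 1/512 satisfies |x - 3| = 1/512 < delta but |f(x) - f(3)| = 4 * 1/512 = 1/128, which is not < 1/128; so no larger delta works.
Hence the largest such delta is 1/512.

1/512


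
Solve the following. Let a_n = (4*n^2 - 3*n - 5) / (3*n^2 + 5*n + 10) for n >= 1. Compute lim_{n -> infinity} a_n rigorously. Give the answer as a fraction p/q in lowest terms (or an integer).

Divide numerator and denominator by n^2, the highest power:
numerator / n^2 = 4 - 3/n - 5/n^2
denominator / n^2 = 3 + 5/n + 10/n^2
As n -> infinity, all terms of the form c/n^k (k >= 1) tend to 0.
So numerator / n^2 -> 4 and denominator / n^2 -> 3.
Therefore lim a_n = 4/3.

4/3


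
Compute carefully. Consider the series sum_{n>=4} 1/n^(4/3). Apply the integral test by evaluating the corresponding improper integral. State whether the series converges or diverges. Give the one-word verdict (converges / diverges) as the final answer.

Let f(x) = x^(-4/3). Then f is positive, continuous, and decreasing on [4, infinity), so the integral test applies.
Compute the improper integral int_{4}^infinity f(x) dx:
  antiderivative F(x) = -3/x^(1/3).
  As x -> infinity, F(x) -> 0 (since p = 4/3 > 1).
  So int = F(infinity) - F(4) = 0 - (-3*2^(1/3)/2) = 3*2^(1/3)/2.
  Finite, so by the integral test, the series converges.

converges


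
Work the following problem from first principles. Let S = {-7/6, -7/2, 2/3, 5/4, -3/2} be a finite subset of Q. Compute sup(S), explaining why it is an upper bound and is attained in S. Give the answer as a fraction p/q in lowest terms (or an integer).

S is finite, so sup(S) = max(S).
Sorted decreasing:
5/4, 2/3, -7/6, -3/2, -7/2
The extremum is 5/4.
For every x in S, x <= 5/4. And 5/4 is in S, so it is attained.
Therefore sup(S) = 5/4.

5/4


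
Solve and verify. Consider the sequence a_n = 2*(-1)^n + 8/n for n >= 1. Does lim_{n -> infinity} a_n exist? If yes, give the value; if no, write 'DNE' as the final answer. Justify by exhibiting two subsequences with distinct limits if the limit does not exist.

Examine the behaviour of a_n along subsequences.
a_{2k} = 2 + 8/(2k) -> 2. a_{2k+1} = -2 + 8/(2k+1) -> -2.
Since these two subsequential limits are 2 and -2, distinct, the full sequence cannot converge (a convergent sequence has all subsequences tending to the same limit). So lim a_n does not exist.

DNE


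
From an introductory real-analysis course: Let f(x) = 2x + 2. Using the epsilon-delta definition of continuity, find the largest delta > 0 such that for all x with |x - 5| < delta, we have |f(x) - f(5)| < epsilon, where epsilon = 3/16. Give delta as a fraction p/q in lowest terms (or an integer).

We compute f(5) = 2*(5) + 2 = 12.
|f(x) - f(5)| = |2x + 2 - (12)| = |2(x - 5)| = 2|x - 5|.
We need 2|x - 5| < 3/16, i.e. |x - 5| < 3/16 / 2 = 3/32.
So any delta <= 3/32 works. Conversely, if delta > 3/32, then x = 5 + 3/32 satisfies |x - 5| = 3/32 < delta but |f(x) - f(5)| = 2 * 3/32 = 3/16, which is not < 3/16; so no larger delta works.
Hence the largest such delta is 3/32.

3/32


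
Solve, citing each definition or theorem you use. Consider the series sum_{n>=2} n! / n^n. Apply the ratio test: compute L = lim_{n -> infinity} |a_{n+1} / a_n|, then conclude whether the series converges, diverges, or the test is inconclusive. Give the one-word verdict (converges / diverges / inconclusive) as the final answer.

Let a_n denote the general term. Form the ratio a_{n+1}/a_n and simplify:
a_{n+1}/a_n = (n/(n + 1))^n
Take the limit as n -> infinity: L = exp(-1).
Since L = exp(-1) < 1, the ratio test implies the series converges.

converges


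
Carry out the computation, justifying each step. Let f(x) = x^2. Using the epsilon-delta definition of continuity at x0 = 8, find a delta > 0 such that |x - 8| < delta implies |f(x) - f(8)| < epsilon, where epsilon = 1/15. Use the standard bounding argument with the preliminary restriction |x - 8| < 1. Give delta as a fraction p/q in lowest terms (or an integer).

Factor: |x^2 - (8)^2| = |x - 8| * |x + 8|.
Impose |x - 8| < 1 first. Then |x + 8| = |(x - 8) + 2*(8)| <= |x - 8| + 2*|8| < 1 + 16 = 17.
So |x^2 - (8)^2| < delta * 17.
We need delta * 17 <= 1/15, i.e. delta <= 1/15/17 = 1/255.
Since 1/255 < 1, this is tighter than 1; take delta = 1/255.
So delta = 1/255 works.

1/255


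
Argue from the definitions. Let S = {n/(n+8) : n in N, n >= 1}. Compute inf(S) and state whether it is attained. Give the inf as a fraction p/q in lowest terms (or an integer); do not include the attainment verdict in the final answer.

Analysis:
- Values: 1/9, 1/5, 3/11, 1/3, ... strictly increasing.
- Minimum is 1/9 (n=1); inf = 1/9 (attained).
- n/(n+8) = 1 - 8/(n+8) -> 1 from below as n -> infinity, and never equals 1.
- So sup = 1 (not attained).
Conclusion: inf(S) = 1/9, attained in S.

1/9


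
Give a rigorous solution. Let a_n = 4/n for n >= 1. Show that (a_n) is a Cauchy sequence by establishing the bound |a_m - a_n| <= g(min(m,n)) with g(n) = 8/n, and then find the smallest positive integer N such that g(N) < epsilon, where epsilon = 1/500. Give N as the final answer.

For any m, n >= 1, by the triangle inequality:
|a_m - a_n| = |4/m - 4/n| <= 4*1/m + 4*1/n <= 8/min(m,n).
So g(n) = 8/n bounds the Cauchy difference. Since g(n) -> 0, (a_n) is Cauchy.
Now solve g(N) < 1/500: 8/N < 1/500 <=> N > 8 / (1/500) = 4000.
The smallest integer strictly greater than 4000 is N = 4001.
Check: g(4001) = 8/4001 = 8/4001 < 1/500; g(4000) = 1/500 >= 1/500. So N = 4001.

4001


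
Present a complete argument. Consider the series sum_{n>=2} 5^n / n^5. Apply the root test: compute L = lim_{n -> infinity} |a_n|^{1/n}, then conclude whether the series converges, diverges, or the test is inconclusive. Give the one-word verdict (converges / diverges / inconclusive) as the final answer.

Let a_n denote the general term. Form |a_n|^(1/n) and simplify:
|a_n|^(1/n) = 5/n^(5/n)
Take the limit as n -> infinity: L = 5.
Since L = 5 > 1, the root test implies divergence.

diverges


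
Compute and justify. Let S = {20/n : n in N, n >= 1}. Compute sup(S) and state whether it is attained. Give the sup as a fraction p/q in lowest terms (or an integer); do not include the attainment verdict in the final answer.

Analysis:
- Values: 20, 10, 20/3, 5, ... strictly decreasing.
- The maximum is 20 (n=1); sup = 20 (attained).
- The set is bounded below by 0; 20/n -> 0 so 0 is the greatest lower bound.
- 0 is not in the set, so inf = 0 is not attained.
Conclusion: sup(S) = 20, attained in S.

20


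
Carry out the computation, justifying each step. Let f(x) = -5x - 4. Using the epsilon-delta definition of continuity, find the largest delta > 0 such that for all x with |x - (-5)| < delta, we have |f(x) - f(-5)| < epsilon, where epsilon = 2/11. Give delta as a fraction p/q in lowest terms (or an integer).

We compute f(-5) = -5*(-5) - 4 = 21.
|f(x) - f(-5)| = |-5x - 4 - (21)| = |-5(x - (-5))| = 5|x - (-5)|.
We need 5|x - (-5)| < 2/11, i.e. |x - (-5)| < 2/11 / 5 = 2/55.
So any delta <= 2/55 works. Conversely, if delta > 2/55, then x = -5 + 2/55 satisfies |x - (-5)| = 2/55 < delta but |f(x) - f(-5)| = 5 * 2/55 = 2/11, which is not < 2/11; so no larger delta works.
Hence the largest such delta is 2/55.

2/55


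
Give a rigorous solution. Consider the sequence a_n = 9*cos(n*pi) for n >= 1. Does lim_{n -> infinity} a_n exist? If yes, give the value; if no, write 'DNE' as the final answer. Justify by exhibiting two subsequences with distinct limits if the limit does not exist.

Examine the behaviour of a_n along subsequences.
cos(n*pi) = (-1)^n, so a_n = 9*(-1)^n. a_{2k} = 9 -> 9. a_{2k+1} = -9 -> -9.
Since these two subsequential limits are 9 and -9, distinct, the full sequence cannot converge (a convergent sequence has all subsequences tending to the same limit). So lim a_n does not exist.

DNE


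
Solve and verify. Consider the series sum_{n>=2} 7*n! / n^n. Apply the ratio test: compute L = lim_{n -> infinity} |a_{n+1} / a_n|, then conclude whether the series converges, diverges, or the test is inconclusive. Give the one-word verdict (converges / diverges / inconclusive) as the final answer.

Let a_n denote the general term. Form the ratio a_{n+1}/a_n and simplify:
a_{n+1}/a_n = (n/(n + 1))^n
Take the limit as n -> infinity: L = exp(-1).
Since L = exp(-1) < 1, the ratio test implies the series converges.

converges


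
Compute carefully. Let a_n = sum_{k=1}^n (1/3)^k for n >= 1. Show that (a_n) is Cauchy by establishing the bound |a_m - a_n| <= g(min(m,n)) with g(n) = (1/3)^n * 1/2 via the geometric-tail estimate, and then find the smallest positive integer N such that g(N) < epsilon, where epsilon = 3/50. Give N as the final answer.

For m > n >= 1: |a_m - a_n| = sum_{k=n+1}^m (1/3)^k < sum_{k=n+1}^infinity (1/3)^k = (1/3)^(n+1) / (1 - 1/3) = (1/3)^n * (1/3) * (3/2) = (1/3)^n * 1/2.
So g(n) = (1/3)^n / 2. Since g(n) -> 0, (a_n) is Cauchy.
Now solve g(N) < 3/50: (1/3)^N / 2 < 3/50 <=> 3^N > 1 / (2 * 3/50) = 25/3.
Check powers of 3: 3^1 = 3 <= 25/3, 3^2 = 9 > 25/3.
So the smallest such N is 2. Check: g(2) = 1/(2 * 9) = 1/18 < 3/50.

2


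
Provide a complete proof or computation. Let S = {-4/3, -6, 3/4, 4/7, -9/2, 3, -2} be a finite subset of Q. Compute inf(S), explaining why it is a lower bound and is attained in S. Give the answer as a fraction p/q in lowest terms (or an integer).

S is finite, so inf(S) = min(S).
Sorted increasing:
-6, -9/2, -2, -4/3, 4/7, 3/4, 3
The extremum is -6.
For every x in S, x >= -6. And -6 is in S, so it is attained.
Therefore inf(S) = -6.

-6


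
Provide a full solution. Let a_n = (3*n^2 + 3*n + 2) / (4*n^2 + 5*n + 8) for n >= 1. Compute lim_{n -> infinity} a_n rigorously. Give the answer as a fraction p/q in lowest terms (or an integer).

Divide numerator and denominator by n^2, the highest power:
numerator / n^2 = 3 + 3/n + 2/n^2
denominator / n^2 = 4 + 5/n + 8/n^2
As n -> infinity, all terms of the form c/n^k (k >= 1) tend to 0.
So numerator / n^2 -> 3 and denominator / n^2 -> 4.
Therefore lim a_n = 3/4.

3/4
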